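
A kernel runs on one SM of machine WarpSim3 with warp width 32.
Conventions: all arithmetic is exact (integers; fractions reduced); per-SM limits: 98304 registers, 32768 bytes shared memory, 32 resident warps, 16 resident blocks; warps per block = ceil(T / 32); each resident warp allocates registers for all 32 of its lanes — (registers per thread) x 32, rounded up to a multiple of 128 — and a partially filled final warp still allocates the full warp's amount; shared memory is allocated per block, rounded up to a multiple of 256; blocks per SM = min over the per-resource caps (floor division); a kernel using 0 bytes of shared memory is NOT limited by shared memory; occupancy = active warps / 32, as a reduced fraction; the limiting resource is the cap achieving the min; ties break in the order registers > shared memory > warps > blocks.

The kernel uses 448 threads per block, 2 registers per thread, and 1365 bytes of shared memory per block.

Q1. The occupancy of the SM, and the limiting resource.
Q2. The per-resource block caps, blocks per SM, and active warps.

Answer: occupancy 7/8, limited by warps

registers: 54 blocks
shared memory: 21 blocks
warps: 2 blocks
blocks: 16 blocks

Answer: 2 blocks, 28 active warps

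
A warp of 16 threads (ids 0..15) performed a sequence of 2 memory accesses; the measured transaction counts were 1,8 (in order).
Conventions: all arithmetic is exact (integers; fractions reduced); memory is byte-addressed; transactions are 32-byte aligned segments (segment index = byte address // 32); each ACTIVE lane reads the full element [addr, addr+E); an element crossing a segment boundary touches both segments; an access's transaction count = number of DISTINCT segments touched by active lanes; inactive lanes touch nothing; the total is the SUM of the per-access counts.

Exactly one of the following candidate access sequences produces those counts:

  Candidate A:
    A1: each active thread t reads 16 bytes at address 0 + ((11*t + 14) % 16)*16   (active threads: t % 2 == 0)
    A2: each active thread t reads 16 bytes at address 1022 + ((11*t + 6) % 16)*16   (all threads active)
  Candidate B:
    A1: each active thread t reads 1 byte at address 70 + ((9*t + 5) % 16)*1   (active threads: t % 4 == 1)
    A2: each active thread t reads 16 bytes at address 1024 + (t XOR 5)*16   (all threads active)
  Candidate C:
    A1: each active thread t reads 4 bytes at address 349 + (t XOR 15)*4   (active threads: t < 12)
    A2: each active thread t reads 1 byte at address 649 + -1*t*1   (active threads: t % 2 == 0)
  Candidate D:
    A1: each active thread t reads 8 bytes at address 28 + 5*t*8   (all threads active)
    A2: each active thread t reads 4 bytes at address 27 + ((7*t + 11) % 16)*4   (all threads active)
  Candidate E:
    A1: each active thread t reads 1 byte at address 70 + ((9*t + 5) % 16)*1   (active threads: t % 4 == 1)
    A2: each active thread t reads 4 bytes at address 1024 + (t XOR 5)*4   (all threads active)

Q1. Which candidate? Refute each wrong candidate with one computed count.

A: A1 gives 8 transactions, not 1
C: A1 gives 2 transactions, not 1
D: A1 gives 20 transactions, not 1
E: A2 gives 2 transactions, not 8
B: all counts match (1,8)

Answer: B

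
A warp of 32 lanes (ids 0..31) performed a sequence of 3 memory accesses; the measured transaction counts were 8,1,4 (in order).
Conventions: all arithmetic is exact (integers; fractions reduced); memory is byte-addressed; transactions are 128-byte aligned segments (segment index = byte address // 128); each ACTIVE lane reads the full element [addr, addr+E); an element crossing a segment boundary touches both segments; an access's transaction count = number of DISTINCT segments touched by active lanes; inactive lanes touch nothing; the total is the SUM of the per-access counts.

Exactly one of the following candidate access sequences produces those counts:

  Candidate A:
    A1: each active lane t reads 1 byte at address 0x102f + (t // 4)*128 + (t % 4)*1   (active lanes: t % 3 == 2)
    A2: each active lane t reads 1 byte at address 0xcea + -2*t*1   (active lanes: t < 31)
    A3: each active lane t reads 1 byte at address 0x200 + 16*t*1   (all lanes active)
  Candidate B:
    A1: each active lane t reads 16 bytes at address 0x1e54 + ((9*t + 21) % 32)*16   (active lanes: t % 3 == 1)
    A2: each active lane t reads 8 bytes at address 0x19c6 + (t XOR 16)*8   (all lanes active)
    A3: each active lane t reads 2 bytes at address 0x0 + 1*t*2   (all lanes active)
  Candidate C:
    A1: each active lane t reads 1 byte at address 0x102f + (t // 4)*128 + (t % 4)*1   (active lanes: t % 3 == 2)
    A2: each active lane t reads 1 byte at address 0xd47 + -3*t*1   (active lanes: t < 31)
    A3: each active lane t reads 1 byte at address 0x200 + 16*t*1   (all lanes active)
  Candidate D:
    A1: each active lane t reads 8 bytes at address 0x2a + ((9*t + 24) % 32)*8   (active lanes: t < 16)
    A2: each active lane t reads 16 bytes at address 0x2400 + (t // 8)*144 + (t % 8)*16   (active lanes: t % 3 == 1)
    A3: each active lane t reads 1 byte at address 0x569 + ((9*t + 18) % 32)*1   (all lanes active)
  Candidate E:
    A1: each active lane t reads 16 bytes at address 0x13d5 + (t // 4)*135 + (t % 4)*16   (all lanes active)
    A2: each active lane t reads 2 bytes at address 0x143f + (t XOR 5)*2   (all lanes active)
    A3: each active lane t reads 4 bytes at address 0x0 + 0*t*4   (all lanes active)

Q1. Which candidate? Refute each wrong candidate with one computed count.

B: A1 gives 5 transactions, not 8
C: A2 gives 2 transactions, not 1
D: A1 gives 3 transactions, not 8
E: A1 gives 9 transactions, not 8
A: all counts match (8,1,4)

Answer: A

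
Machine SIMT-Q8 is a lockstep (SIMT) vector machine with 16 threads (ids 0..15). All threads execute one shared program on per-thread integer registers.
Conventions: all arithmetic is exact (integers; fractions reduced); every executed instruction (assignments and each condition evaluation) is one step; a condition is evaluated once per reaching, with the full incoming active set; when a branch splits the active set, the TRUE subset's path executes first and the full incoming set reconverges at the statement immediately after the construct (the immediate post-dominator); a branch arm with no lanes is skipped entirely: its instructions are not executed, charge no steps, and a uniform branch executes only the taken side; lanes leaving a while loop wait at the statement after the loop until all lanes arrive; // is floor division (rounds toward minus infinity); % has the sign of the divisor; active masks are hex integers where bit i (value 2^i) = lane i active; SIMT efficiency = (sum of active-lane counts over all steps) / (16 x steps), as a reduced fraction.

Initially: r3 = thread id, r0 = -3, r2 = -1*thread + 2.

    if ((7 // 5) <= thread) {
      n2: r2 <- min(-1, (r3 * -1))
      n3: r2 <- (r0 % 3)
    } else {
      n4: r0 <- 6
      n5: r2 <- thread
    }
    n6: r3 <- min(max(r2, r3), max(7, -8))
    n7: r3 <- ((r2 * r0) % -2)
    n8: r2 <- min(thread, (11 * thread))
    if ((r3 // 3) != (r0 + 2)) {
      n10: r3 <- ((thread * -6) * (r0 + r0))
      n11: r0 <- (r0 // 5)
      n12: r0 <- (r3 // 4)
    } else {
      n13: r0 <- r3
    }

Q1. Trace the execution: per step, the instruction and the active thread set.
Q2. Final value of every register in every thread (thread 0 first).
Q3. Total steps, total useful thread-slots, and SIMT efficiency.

step 0: eval ((7 // 5) <= thread)    0xffff
step 1: r2 <- min(-1, (r3 * -1))     0xfffe
step 2: r2 <- (r0 % 3)               0xfffe
step 3: r0 <- 6                      0x0001
step 4: r2 <- thread                 0x0001
step 5: r3 <- min(max(r2, r3), max(7, -8)) 0xffff
step 6: r3 <- ((r2 * r0) % -2)       0xffff
step 7: r2 <- min(thread, (11 * thread)) 0xffff
step 8: eval ((r3 // 3) != (r0 + 2)) 0xffff
step 9: r3 <- ((thread * -6) * (r0 + r0)) 0xffff
step 10: r0 <- (r0 // 5)              0xffff
step 11: r0 <- (r3 // 4)              0xffff

Answer: 12 steps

r3: 0,36,72,108,144,180,216,252,288,324,360,396,432,468,504,540
r0: 0,9,18,27,36,45,54,63,72,81,90,99,108,117,126,135
r2: 0,1,2,3,4,5,6,7,8,9,10,11,12,13,14,15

steps = 12; useful = 160; efficiency = 160/192 = 5/6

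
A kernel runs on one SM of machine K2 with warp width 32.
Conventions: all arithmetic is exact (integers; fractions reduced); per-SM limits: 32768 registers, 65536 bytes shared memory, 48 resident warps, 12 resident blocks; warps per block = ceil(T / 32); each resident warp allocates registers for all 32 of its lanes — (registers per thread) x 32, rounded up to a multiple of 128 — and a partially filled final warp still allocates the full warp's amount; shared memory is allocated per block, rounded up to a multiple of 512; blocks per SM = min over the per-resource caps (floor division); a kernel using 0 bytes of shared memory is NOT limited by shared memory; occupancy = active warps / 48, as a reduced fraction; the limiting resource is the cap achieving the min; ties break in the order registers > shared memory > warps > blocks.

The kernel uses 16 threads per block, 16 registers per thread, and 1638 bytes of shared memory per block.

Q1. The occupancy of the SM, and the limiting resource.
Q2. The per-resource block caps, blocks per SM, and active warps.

Answer: occupancy 1/4, limited by blocks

registers: 64 blocks
shared memory: 32 blocks
warps: 48 blocks
blocks: 12 blocks

Answer: 12 blocks, 12 active warps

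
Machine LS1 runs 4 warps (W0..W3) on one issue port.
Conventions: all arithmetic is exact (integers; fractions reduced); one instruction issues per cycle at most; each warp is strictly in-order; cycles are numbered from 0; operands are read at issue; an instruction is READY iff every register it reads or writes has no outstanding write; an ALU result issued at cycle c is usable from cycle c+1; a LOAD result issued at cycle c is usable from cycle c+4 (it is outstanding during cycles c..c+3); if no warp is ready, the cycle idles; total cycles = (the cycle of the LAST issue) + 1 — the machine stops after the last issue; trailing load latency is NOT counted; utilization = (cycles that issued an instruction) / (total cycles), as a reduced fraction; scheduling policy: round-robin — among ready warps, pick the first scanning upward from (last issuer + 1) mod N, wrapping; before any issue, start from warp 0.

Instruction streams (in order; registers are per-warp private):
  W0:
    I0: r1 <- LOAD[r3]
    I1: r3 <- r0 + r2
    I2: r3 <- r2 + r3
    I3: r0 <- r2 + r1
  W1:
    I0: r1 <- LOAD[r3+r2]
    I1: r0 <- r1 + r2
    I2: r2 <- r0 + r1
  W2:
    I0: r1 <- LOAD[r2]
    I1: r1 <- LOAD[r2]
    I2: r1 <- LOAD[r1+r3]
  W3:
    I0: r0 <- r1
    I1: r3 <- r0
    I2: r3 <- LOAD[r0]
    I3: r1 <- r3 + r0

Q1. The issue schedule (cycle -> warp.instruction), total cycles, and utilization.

cycle 0: W0.I0
cycle 1: W1.I0
cycle 2: W2.I0
cycle 3: W3.I0
cycle 4: W0.I1
cycle 5: W1.I1
cycle 6: W2.I1
cycle 7: W3.I1
cycle 8: W0.I2
cycle 9: W1.I2
cycle 10: W2.I2
cycle 11: W3.I2
cycle 12: W0.I3
cycle 13: idle
cycle 14: idle
cycle 15: W3.I3

Answer: 16 cycles, utilization 7/8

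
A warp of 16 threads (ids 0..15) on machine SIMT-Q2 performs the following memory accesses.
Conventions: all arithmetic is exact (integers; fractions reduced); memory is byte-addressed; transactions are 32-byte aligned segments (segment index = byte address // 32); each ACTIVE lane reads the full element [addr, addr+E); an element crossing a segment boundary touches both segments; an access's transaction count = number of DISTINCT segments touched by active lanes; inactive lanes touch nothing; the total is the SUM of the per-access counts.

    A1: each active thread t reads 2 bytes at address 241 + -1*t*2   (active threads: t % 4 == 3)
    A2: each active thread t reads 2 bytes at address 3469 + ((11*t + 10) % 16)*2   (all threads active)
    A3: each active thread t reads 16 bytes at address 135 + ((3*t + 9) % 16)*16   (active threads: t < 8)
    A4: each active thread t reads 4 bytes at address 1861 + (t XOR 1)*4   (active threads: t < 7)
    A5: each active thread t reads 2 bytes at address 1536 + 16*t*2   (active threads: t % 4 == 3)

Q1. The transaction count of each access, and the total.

A1: 2 transactions
A2: 2 transactions
A3: 8 transactions
A4: 2 transactions
A5: 4 transactions

Answer: 2,2,8,2,4; total 18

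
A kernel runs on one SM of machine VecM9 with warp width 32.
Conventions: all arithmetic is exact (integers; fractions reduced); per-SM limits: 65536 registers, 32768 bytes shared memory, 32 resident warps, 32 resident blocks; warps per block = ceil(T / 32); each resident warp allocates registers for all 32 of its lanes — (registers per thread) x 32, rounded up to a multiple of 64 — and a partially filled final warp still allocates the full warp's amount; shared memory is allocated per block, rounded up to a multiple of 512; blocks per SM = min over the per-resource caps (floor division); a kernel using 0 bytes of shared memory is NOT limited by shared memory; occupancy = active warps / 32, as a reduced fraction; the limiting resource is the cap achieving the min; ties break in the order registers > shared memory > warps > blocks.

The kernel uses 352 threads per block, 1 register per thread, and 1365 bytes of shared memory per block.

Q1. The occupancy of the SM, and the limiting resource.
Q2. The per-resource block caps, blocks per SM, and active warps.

Answer: occupancy 11/16, limited by warps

registers: 93 blocks
shared memory: 21 blocks
warps: 2 blocks
blocks: 32 blocks

Answer: 2 blocks, 22 active warps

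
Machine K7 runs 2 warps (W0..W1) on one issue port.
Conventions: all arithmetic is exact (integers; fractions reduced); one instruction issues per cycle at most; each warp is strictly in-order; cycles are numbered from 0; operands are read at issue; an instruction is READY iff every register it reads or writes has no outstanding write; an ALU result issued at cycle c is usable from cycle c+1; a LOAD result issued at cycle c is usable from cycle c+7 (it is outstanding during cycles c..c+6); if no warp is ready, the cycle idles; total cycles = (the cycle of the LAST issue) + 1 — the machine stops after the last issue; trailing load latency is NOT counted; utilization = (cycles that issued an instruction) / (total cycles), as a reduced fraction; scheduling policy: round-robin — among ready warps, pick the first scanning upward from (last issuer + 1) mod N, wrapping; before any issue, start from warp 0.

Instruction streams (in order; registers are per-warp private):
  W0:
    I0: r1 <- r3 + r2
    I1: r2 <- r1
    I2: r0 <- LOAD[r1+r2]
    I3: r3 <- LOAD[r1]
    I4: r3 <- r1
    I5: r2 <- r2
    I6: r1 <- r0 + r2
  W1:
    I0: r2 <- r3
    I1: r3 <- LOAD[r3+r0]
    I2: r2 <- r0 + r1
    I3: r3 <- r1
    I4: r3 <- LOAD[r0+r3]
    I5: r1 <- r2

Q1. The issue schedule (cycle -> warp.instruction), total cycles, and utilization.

cycle 0: W0.I0
cycle 1: W1.I0
cycle 2: W0.I1
cycle 3: W1.I1
cycle 4: W0.I2
cycle 5: W1.I2
cycle 6: W0.I3
cycle 7: idle
cycle 8: idle
cycle 9: idle
cycle 10: W1.I3
cycle 11: W1.I4
cycle 12: W1.I5
cycle 13: W0.I4
cycle 14: W0.I5
cycle 15: W0.I6

Answer: 16 cycles, utilization 13/16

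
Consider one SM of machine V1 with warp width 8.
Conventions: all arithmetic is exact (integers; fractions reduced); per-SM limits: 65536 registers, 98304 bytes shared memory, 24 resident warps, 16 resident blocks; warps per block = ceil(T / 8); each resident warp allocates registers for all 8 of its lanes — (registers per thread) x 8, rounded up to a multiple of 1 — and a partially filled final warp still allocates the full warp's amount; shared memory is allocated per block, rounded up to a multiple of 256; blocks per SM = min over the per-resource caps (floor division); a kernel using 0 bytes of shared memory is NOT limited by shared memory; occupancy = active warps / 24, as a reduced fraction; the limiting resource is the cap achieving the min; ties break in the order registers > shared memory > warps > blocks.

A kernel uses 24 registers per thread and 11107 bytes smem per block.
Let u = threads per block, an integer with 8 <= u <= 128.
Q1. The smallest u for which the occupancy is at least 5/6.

Answer: u = 17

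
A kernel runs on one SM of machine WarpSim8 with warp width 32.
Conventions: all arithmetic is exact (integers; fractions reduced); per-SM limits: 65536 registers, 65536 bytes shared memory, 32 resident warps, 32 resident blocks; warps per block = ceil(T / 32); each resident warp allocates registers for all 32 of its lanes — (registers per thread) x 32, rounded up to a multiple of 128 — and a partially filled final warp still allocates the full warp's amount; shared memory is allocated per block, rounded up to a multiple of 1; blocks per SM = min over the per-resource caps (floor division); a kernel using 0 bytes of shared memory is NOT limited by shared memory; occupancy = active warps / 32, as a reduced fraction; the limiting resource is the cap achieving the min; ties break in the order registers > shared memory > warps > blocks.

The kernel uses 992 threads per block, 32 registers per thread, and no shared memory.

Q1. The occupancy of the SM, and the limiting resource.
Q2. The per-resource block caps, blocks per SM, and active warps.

Answer: occupancy 31/32, limited by warps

registers: 2 blocks
shared memory: no limit (kernel uses none)
warps: 1 block
blocks: 32 blocks

Answer: 1 block, 31 active warps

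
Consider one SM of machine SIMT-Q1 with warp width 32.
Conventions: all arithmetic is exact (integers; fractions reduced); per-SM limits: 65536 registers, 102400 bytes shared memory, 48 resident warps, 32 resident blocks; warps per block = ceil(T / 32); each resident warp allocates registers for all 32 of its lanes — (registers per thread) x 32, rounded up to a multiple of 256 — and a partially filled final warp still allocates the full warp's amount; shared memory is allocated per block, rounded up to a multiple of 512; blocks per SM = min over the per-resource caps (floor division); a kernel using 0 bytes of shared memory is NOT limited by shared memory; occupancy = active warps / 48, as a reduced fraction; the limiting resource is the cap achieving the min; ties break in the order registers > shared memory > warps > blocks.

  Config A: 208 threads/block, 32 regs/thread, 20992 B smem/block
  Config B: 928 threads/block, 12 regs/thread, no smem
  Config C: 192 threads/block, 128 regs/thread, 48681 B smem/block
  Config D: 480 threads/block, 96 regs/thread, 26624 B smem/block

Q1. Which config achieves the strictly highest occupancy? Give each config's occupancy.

occupancies: A 7/12, B 29/48, C 1/4, D 5/16

Answer: B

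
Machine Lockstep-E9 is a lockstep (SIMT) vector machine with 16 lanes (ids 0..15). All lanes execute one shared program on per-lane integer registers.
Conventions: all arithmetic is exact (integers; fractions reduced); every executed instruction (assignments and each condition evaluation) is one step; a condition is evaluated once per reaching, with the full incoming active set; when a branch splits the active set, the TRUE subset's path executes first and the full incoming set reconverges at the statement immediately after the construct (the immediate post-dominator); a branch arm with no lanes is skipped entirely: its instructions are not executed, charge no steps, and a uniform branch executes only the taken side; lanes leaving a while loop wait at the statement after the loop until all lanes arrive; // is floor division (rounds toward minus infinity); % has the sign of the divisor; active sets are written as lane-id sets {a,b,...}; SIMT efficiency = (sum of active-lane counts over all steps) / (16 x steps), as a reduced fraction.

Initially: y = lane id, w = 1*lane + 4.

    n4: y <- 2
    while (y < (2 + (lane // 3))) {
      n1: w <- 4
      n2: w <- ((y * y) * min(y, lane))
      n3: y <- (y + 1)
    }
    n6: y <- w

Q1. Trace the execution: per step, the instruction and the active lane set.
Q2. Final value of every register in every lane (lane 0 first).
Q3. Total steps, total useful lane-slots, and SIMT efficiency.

step 0: y <- 2                       {0,1,2,3,4,5,6,7,8,9,10,11,12,13,14,15}
step 1: eval (y < (2 + (lane // 3))) {0,1,2,3,4,5,6,7,8,9,10,11,12,13,14,15}
step 2: w <- 4                       {3,4,5,6,7,8,9,10,11,12,13,14,15}
step 3: w <- ((y * y) * min(y, lane)) {3,4,5,6,7,8,9,10,11,12,13,14,15}
step 4: y <- (y + 1)                 {3,4,5,6,7,8,9,10,11,12,13,14,15}
step 5: eval (y < (2 + (lane // 3))) {3,4,5,6,7,8,9,10,11,12,13,14,15}
step 6: w <- 4                       {6,7,8,9,10,11,12,13,14,15}
step 7: w <- ((y * y) * min(y, lane)) {6,7,8,9,10,11,12,13,14,15}
step 8: y <- (y + 1)                 {6,7,8,9,10,11,12,13,14,15}
step 9: eval (y < (2 + (lane // 3))) {6,7,8,9,10,11,12,13,14,15}
step 10: w <- 4                       {9,10,11,12,13,14,15}
step 11: w <- ((y * y) * min(y, lane)) {9,10,11,12,13,14,15}
step 12: y <- (y + 1)                 {9,10,11,12,13,14,15}
step 13: eval (y < (2 + (lane // 3))) {9,10,11,12,13,14,15}
step 14: w <- 4                       {12,13,14,15}
step 15: w <- ((y * y) * min(y, lane)) {12,13,14,15}
step 16: y <- (y + 1)                 {12,13,14,15}
step 17: eval (y < (2 + (lane // 3))) {12,13,14,15}
step 18: w <- 4                       {15}
step 19: w <- ((y * y) * min(y, lane)) {15}
step 20: y <- (y + 1)                 {15}
step 21: eval (y < (2 + (lane // 3))) {15}
step 22: y <- w                       {0,1,2,3,4,5,6,7,8,9,10,11,12,13,14,15}

Answer: 23 steps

y: 4,5,6,8,8,8,27,27,27,64,64,64,125,125,125,216
w: 4,5,6,8,8,8,27,27,27,64,64,64,125,125,125,216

steps = 23; useful = 188; efficiency = 188/368 = 47/92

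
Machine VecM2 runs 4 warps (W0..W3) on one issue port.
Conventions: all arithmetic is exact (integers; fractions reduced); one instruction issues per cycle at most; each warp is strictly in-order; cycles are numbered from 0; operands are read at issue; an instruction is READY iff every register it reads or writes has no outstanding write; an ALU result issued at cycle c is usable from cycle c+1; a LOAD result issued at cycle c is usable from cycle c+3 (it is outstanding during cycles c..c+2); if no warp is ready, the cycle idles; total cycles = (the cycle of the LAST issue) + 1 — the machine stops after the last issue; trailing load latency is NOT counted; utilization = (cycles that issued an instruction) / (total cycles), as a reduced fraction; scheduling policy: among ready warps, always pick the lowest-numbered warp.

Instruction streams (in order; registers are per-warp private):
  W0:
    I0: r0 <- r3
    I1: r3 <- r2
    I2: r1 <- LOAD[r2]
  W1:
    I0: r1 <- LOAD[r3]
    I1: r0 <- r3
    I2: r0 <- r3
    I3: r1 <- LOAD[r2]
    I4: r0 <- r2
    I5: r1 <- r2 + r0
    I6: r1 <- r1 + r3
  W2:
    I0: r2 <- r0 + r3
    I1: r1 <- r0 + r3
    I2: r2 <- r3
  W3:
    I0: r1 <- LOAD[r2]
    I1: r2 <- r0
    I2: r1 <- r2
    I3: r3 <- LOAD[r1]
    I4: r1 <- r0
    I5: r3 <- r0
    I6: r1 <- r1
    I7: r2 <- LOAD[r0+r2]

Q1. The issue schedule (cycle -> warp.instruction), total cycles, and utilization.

cycle 0: W0.I0
cycle 1: W0.I1
cycle 2: W0.I2
cycle 3: W1.I0
cycle 4: W1.I1
cycle 5: W1.I2
cycle 6: W1.I3
cycle 7: W1.I4
cycle 8: W2.I0
cycle 9: W1.I5
cycle 10: W1.I6
cycle 11: W2.I1
cycle 12: W2.I2
cycle 13: W3.I0
cycle 14: W3.I1
cycle 15: idle
cycle 16: W3.I2
cycle 17: W3.I3
cycle 18: W3.I4
cycle 19: idle
cycle 20: W3.I5
cycle 21: W3.I6
cycle 22: W3.I7

Answer: 23 cycles, utilization 21/23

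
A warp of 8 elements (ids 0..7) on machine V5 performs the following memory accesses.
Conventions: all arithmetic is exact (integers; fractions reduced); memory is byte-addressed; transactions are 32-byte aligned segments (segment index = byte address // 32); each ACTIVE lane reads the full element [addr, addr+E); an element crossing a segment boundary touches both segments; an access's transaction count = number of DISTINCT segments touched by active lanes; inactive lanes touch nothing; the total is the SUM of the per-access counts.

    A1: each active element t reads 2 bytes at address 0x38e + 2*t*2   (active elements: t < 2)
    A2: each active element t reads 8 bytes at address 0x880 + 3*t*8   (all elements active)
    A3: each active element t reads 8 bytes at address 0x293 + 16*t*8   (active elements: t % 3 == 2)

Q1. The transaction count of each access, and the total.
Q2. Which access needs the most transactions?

A1: 1 transaction
A2: 6 transactions
A3: 2 transactions

Answer: 1,6,2; total 9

Answer: A2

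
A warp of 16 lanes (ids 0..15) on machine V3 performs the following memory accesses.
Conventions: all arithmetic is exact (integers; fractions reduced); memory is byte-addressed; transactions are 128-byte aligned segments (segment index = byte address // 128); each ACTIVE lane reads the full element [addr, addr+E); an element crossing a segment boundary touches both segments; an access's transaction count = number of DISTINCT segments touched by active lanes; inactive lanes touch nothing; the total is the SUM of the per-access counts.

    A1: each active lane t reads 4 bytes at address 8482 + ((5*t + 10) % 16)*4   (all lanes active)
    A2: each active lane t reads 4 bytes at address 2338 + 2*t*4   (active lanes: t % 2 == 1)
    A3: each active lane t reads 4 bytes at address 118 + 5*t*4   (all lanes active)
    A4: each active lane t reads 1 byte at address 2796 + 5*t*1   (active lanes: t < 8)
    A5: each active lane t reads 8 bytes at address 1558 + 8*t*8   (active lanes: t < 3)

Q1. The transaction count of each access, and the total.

A1: 1 transaction
A2: 2 transactions
A3: 4 transactions
A4: 2 transactions
A5: 2 transactions

Answer: 1,2,4,2,2; total 11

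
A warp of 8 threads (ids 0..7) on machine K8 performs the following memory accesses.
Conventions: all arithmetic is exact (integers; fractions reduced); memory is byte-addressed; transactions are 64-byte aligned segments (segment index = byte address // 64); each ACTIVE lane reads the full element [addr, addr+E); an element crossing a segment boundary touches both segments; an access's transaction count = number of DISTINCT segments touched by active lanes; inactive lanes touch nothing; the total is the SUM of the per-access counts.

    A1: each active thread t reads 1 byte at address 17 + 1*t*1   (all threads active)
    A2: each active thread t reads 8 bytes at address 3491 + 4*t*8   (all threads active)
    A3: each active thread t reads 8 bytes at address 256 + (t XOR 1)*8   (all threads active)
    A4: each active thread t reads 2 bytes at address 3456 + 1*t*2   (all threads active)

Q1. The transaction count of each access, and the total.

A1: 1 transaction
A2: 5 transactions
A3: 1 transaction
A4: 1 transaction

Answer: 1,5,1,1; total 8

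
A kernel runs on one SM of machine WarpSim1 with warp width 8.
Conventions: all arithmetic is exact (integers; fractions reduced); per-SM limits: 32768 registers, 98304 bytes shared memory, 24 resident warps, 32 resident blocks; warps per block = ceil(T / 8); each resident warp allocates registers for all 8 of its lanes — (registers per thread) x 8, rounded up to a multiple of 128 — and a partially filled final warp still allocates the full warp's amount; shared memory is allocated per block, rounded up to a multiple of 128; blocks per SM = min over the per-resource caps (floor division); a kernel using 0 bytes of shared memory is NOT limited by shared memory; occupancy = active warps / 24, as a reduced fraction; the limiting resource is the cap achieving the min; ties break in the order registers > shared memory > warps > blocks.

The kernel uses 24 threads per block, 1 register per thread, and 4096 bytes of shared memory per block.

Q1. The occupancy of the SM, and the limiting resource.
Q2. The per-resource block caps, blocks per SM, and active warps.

Answer: occupancy 1, limited by warps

registers: 85 blocks
shared memory: 24 blocks
warps: 8 blocks
blocks: 32 blocks

Answer: 8 blocks, 24 active warps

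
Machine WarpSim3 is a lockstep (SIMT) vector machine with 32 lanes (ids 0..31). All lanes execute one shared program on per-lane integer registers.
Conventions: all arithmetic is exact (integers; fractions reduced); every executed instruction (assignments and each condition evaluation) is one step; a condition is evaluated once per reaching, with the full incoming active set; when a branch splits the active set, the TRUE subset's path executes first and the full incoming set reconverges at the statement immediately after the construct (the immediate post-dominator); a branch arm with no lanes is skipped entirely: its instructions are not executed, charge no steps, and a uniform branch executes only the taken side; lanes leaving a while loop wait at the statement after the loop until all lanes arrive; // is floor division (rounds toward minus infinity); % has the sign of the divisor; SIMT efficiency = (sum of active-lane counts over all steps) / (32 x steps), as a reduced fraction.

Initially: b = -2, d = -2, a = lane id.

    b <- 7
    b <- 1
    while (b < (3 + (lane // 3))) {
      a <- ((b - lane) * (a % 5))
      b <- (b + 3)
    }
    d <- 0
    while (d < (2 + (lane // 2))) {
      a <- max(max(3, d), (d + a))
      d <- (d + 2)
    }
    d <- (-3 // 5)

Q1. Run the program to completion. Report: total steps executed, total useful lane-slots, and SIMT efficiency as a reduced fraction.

Answer: 45 steps, 921 useful, 307/480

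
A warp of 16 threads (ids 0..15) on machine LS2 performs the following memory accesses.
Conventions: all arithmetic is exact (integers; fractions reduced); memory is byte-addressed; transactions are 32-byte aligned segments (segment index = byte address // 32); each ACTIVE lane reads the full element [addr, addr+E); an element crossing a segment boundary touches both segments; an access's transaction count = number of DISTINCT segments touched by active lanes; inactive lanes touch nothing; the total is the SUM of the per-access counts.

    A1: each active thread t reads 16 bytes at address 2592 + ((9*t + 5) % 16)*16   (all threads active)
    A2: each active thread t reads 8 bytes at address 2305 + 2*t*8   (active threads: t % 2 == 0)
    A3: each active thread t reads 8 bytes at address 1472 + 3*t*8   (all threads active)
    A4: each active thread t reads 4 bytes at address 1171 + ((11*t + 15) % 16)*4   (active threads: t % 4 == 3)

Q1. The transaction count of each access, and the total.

A1: 8 transactions
A2: 8 transactions
A3: 12 transactions
A4: 3 transactions

Answer: 8,8,12,3; total 31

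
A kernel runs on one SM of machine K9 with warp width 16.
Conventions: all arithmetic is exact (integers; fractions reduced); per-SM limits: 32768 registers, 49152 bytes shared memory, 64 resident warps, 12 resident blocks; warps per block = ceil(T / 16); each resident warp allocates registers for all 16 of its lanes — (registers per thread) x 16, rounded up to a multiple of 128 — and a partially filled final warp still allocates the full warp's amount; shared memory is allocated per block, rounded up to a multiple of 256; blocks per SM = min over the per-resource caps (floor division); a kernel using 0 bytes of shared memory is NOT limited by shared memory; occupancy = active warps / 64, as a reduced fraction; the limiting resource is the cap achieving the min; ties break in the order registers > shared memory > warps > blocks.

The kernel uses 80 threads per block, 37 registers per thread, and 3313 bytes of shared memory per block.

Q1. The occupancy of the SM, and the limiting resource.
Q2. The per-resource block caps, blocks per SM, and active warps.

Answer: occupancy 25/32, limited by registers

registers: 10 blocks
shared memory: 14 blocks
warps: 12 blocks
blocks: 12 blocks

Answer: 10 blocks, 50 active warps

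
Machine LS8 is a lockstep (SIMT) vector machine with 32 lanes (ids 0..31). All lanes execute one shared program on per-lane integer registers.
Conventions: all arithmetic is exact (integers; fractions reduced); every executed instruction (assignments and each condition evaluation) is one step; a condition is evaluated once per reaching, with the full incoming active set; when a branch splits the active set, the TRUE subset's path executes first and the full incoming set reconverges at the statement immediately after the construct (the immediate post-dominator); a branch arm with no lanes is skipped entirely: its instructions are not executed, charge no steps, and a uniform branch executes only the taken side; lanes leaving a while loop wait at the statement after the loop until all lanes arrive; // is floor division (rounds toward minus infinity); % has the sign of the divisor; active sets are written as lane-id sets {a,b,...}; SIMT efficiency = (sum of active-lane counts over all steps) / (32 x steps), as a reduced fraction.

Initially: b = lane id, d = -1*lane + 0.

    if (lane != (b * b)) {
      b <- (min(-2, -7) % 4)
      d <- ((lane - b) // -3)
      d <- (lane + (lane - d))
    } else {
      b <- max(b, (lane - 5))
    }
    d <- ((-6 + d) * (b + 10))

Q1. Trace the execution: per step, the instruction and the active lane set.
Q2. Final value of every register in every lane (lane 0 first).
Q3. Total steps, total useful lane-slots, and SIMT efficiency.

step 0: eval (lane != (b * b))       {0,1,2,3,4,5,6,7,8,9,10,11,12,13,14,15,16,17,18,19,20,21,22,23,24,25,26,27,28,29,30,31}
step 1: b <- (min(-2, -7) % 4)       {2,3,4,5,6,7,8,9,10,11,12,13,14,15,16,17,18,19,20,21,22,23,24,25,26,27,28,29,30,31}
step 2: d <- ((lane - b) // -3)      {2,3,4,5,6,7,8,9,10,11,12,13,14,15,16,17,18,19,20,21,22,23,24,25,26,27,28,29,30,31}
step 3: d <- (lane + (lane - d))     {2,3,4,5,6,7,8,9,10,11,12,13,14,15,16,17,18,19,20,21,22,23,24,25,26,27,28,29,30,31}
step 4: b <- max(b, (lane - 5))      {0,1}
step 5: d <- ((-6 + d) * (b + 10))   {0,1,2,3,4,5,6,7,8,9,10,11,12,13,14,15,16,17,18,19,20,21,22,23,24,25,26,27,28,29,30,31}

Answer: 6 steps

b: 0,1,1,1,1,1,1,1,1,1,1,1,1,1,1,1,1,1,1,1,1,1,1,1,1,1,1,1,1,1,1,1
d: -60,-77,-11,11,33,66,88,110,143,165,187,220,242,264,297,319,341,374,396,418,451,473,495,528,550,572,605,627,649,682,704,726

steps = 6; useful = 156; efficiency = 156/192 = 13/16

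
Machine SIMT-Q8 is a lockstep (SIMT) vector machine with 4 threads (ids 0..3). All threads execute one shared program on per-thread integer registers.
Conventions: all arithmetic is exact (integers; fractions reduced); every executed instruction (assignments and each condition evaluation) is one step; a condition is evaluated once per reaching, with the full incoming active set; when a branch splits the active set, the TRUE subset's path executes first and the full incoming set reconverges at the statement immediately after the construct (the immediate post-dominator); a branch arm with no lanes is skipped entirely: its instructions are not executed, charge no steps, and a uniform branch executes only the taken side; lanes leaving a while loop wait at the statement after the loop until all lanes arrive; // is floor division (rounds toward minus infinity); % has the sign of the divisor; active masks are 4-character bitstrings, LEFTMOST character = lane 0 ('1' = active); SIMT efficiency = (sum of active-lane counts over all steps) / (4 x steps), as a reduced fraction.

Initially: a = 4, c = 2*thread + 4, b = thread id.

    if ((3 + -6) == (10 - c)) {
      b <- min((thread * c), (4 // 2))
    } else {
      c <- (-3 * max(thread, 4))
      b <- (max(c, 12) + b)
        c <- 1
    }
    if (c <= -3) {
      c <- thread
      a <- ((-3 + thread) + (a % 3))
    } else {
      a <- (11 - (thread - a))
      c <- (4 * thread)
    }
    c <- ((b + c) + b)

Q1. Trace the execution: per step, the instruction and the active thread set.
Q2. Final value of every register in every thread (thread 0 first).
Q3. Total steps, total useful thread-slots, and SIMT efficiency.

step 0: eval ((3 + -6) == (10 - c))  1111
step 1: c <- (-3 * max(thread, 4))   1111
step 2: b <- (max(c, 12) + b)        1111
step 3: c <- 1                       1111
step 4: eval (c <= -3)               1111
step 5: a <- (11 - (thread - a))     1111
step 6: c <- (4 * thread)            1111
step 7: c <- ((b + c) + b)           1111

Answer: 8 steps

a: 15,14,13,12
c: 24,30,36,42
b: 12,13,14,15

steps = 8; useful = 32; efficiency = 32/32 = 1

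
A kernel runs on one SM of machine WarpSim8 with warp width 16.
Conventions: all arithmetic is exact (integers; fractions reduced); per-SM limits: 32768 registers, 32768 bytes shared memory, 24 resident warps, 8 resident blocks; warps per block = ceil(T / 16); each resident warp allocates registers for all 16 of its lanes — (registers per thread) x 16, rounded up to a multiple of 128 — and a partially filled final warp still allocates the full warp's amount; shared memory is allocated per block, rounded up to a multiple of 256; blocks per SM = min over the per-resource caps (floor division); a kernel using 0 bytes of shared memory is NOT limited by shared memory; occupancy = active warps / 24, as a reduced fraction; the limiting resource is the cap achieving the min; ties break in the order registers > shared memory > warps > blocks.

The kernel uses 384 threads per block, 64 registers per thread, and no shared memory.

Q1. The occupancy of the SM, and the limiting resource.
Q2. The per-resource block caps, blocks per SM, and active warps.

Answer: occupancy 1, limited by registers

registers: 1 block
shared memory: no limit (kernel uses none)
warps: 1 block
blocks: 8 blocks

Answer: 1 block, 24 active warps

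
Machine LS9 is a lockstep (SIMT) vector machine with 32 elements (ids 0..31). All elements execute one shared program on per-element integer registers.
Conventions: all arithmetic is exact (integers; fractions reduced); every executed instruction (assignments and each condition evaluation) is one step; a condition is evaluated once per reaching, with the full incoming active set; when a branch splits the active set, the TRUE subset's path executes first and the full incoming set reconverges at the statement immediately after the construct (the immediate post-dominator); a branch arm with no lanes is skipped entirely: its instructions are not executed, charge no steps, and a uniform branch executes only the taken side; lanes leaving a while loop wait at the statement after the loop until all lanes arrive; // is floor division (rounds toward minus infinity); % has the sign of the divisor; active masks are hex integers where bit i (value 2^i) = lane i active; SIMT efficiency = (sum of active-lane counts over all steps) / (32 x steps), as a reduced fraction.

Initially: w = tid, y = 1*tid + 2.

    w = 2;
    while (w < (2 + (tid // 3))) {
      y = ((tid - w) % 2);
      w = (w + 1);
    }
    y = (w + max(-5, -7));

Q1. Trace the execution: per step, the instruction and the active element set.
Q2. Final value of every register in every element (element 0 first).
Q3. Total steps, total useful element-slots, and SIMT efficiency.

step 0: w <- 2                       0xffffffff
step 1: eval (w < (2 + (tid // 3)))  0xffffffff
step 2: y <- ((tid - w) % 2)         0xfffffff8
step 3: w <- (w + 1)                 0xfffffff8
step 4: eval (w < (2 + (tid // 3)))  0xfffffff8
step 5: y <- ((tid - w) % 2)         0xffffffc0
step 6: w <- (w + 1)                 0xffffffc0
step 7: eval (w < (2 + (tid // 3)))  0xffffffc0
step 8: y <- ((tid - w) % 2)         0xfffffe00
step 9: w <- (w + 1)                 0xfffffe00
step 10: eval (w < (2 + (tid // 3)))  0xfffffe00
step 11: y <- ((tid - w) % 2)         0xfffff000
step 12: w <- (w + 1)                 0xfffff000
step 13: eval (w < (2 + (tid // 3)))  0xfffff000
step 14: y <- ((tid - w) % 2)         0xffff8000
step 15: w <- (w + 1)                 0xffff8000
step 16: eval (w < (2 + (tid // 3)))  0xffff8000
step 17: y <- ((tid - w) % 2)         0xfffc0000
step 18: w <- (w + 1)                 0xfffc0000
step 19: eval (w < (2 + (tid // 3)))  0xfffc0000
step 20: y <- ((tid - w) % 2)         0xffe00000
step 21: w <- (w + 1)                 0xffe00000
step 22: eval (w < (2 + (tid // 3)))  0xffe00000
step 23: y <- ((tid - w) % 2)         0xff000000
step 24: w <- (w + 1)                 0xff000000
step 25: eval (w < (2 + (tid // 3)))  0xff000000
step 26: y <- ((tid - w) % 2)         0xf8000000
step 27: w <- (w + 1)                 0xf8000000
step 28: eval (w < (2 + (tid // 3)))  0xf8000000
step 29: y <- ((tid - w) % 2)         0xc0000000
step 30: w <- (w + 1)                 0xc0000000
step 31: eval (w < (2 + (tid // 3)))  0xc0000000
step 32: y <- (w + max(-5, -7))       0xffffffff

Answer: 33 steps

w: 2,2,2,3,3,3,4,4,4,5,5,5,6,6,6,7,7,7,8,8,8,9,9,9,10,10,10,11,11,11,12,12
y: -3,-3,-3,-2,-2,-2,-1,-1,-1,0,0,0,1,1,1,2,2,2,3,3,3,4,4,4,5,5,5,6,6,6,7,7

steps = 33; useful = 561; efficiency = 561/1056 = 17/32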